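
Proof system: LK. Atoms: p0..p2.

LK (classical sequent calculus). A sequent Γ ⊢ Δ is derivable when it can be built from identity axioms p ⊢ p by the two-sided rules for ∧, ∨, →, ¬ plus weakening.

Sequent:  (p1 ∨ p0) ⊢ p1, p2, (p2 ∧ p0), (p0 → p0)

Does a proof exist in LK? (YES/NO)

Derivation (root first):
[→R] (p1 ∨ p0) ⊢ p1, p2, (p2 ∧ p0), (p0 → p0)
  [∧R] (p1 ∨ p0), p0 ⊢ p1, p2, p0, (p2 ∧ p0)
    [WR] p0 ⊢ p0, p2
      [Ax] p0 ⊢ p0
    [∨L] (p1 ∨ p0) ⊢ p1, p2, p0
      [Ax] p1 ⊢ p1
      [WR] p0 ⊢ p0, p2
        [Ax] p0 ⊢ p0

Result: YES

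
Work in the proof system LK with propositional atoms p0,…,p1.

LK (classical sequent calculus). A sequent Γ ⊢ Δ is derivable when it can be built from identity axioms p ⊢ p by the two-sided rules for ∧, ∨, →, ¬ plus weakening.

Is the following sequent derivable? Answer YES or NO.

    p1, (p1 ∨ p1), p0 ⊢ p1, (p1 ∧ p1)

Proof tree:
[WL] p1, (p1 ∨ p1), p0 ⊢ p1, (p1 ∧ p1)
  [∨L] p1, (p1 ∨ p1) ⊢ p1, (p1 ∧ p1)
    [∧R] p1 ⊢ (p1 ∧ p1)
      [Ax] p1 ⊢ p1
      [Ax] p1 ⊢ p1
    [WL] p1, p1 ⊢ p1
      [Ax] p1 ⊢ p1

Result: YES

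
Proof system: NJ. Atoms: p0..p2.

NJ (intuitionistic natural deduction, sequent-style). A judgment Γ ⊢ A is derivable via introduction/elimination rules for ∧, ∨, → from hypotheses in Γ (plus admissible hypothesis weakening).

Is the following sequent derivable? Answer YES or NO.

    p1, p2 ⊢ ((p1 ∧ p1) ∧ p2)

Derivation trace:
[∧I] p1, p2 ⊢ ((p1 ∧ p1) ∧ p2)
  [∧I] p1 ⊢ (p1 ∧ p1)
    [Ax] p1 ⊢ p1
    [Ax] p1 ⊢ p1
  [Ax] p2 ⊢ p2

Result: YES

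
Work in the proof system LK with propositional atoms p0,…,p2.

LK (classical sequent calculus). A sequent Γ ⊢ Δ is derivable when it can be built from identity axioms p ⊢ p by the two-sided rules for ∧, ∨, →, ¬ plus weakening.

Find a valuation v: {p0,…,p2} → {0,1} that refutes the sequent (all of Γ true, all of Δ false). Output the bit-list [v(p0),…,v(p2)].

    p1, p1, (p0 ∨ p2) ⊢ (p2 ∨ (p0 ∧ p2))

Truth-table refutation:
  v=000: Γ:[p1=F, p1=F, (p0 ∨ p2)=F] Δ:[(p2 ∨ (p0 ∧ p2))=F] refutes=False
  v=001: Γ:[p1=F, p1=F, (p0 ∨ p2)=T] Δ:[(p2 ∨ (p0 ∧ p2))=T] refutes=False
  v=010: Γ:[p1=T, p1=T, (p0 ∨ p2)=F] Δ:[(p2 ∨ (p0 ∧ p2))=F] refutes=False
  v=011: Γ:[p1=T, p1=T, (p0 ∨ p2)=T] Δ:[(p2 ∨ (p0 ∧ p2))=T] refutes=False
  v=100: Γ:[p1=F, p1=F, (p0 ∨ p2)=T] Δ:[(p2 ∨ (p0 ∧ p2))=F] refutes=False
  v=101: Γ:[p1=F, p1=F, (p0 ∨ p2)=T] Δ:[(p2 ∨ (p0 ∧ p2))=T] refutes=False
  v=110: Γ:[p1=T, p1=T, (p0 ∨ p2)=T] Δ:[(p2 ∨ (p0 ∧ p2))=F] refutes=True  ← countermodel

Result: [1, 1, 0]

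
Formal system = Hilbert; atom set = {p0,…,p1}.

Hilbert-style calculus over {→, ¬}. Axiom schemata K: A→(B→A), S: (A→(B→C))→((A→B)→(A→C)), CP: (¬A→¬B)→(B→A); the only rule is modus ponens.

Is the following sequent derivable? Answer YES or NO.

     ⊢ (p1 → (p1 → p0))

Truth-table refutation:
  v=00: Γ:[] Δ:[(p1 → (p1 → p0))=T] refutes=False
  v=01: Γ:[] Δ:[(p1 → (p1 → p0))=F] refutes=True  ← countermodel

Result: NO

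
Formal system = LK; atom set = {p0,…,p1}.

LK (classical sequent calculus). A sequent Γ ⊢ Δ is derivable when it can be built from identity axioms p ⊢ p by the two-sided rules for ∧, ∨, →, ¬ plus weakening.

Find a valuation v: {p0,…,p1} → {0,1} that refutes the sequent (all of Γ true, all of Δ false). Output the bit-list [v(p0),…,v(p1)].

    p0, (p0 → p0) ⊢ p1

Truth-table refutation:
  v=00: Γ:[p0=F, (p0 → p0)=T] Δ:[p1=F] refutes=False
  v=01: Γ:[p0=F, (p0 → p0)=T] Δ:[p1=T] refutes=False
  v=10: Γ:[p0=T, (p0 → p0)=T] Δ:[p1=F] refutes=True  ← countermodel

Result: [1, 0]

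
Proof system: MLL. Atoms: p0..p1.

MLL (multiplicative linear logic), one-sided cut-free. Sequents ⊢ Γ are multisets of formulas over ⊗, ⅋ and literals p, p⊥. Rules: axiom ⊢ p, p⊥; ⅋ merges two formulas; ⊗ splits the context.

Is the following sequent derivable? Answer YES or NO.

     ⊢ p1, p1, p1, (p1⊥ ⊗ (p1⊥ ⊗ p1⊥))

Proof tree:
[⊗]  ⊢ p1, p1, p1, (p1⊥ ⊗ (p1⊥ ⊗ p1⊥))
  [Ax]  ⊢ p1, p1⊥
  [⊗]  ⊢ p1, p1, (p1⊥ ⊗ p1⊥)
    [Ax]  ⊢ p1, p1⊥
    [Ax]  ⊢ p1, p1⊥

Result: YES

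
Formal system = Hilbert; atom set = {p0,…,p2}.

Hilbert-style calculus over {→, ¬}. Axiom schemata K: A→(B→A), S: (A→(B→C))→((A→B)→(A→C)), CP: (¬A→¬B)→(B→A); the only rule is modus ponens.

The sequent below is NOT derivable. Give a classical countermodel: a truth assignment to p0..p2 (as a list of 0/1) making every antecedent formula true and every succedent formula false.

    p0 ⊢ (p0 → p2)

Truth-table refutation:
  v=000: Γ:[p0=F] Δ:[(p0 → p2)=T] refutes=False
  v=001: Γ:[p0=F] Δ:[(p0 → p2)=T] refutes=False
  v=010: Γ:[p0=F] Δ:[(p0 → p2)=T] refutes=False
  v=011: Γ:[p0=F] Δ:[(p0 → p2)=T] refutes=False
  v=100: Γ:[p0=T] Δ:[(p0 → p2)=F] refutes=True  ← countermodel

Result: [1, 0, 0]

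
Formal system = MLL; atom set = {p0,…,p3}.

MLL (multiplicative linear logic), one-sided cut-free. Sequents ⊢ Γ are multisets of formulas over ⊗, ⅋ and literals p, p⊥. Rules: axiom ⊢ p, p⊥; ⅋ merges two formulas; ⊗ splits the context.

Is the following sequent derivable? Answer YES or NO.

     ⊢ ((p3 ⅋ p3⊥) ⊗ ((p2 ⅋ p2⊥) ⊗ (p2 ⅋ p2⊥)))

Derivation trace:
[⊗]  ⊢ ((p3 ⅋ p3⊥) ⊗ ((p2 ⅋ p2⊥) ⊗ (p2 ⅋ p2⊥)))
  [⅋]  ⊢ (p3 ⅋ p3⊥)
    [Ax]  ⊢ p3, p3⊥
  [⊗]  ⊢ ((p2 ⅋ p2⊥) ⊗ (p2 ⅋ p2⊥))
    [⅋]  ⊢ (p2 ⅋ p2⊥)
      [Ax]  ⊢ p2, p2⊥
    [⅋]  ⊢ (p2 ⅋ p2⊥)
      [Ax]  ⊢ p2, p2⊥

Result: YES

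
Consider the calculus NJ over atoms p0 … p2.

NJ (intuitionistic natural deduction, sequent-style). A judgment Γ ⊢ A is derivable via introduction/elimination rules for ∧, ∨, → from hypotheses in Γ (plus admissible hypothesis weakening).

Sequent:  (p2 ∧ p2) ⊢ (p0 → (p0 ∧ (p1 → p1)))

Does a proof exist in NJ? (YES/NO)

Derivation (root first):
[→I] (p2 ∧ p2) ⊢ (p0 → (p0 ∧ (p1 → p1)))
  [Wk] p0, (p2 ∧ p2) ⊢ (p0 ∧ (p1 → p1))
    [∧I] p0 ⊢ (p0 ∧ (p1 → p1))
      [Ax] p0 ⊢ p0
      [→I]  ⊢ (p1 → p1)
        [Ax] p1 ⊢ p1

Result: YES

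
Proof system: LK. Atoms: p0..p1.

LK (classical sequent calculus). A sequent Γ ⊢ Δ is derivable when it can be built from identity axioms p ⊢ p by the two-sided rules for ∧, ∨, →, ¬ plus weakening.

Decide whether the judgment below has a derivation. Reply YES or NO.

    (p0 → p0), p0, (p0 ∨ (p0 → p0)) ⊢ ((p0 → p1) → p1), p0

Derivation trace:
[∨L] (p0 → p0), p0, (p0 ∨ (p0 → p0)) ⊢ ((p0 → p1) → p1), p0
  [WR] p0 ⊢ ((p0 → p1) → p1), p0
    [→R] p0 ⊢ ((p0 → p1) → p1)
      [→L] p0, (p0 → p1) ⊢ p1
        [Ax] p0 ⊢ p0
        [Ax] p1 ⊢ p1
  [→L] (p0 → p0), p0, (p0 → p0) ⊢ p0
    [→L] p0, (p0 → p0) ⊢ p0
      [Ax] p0 ⊢ p0
      [Ax] p0 ⊢ p0
    [Ax] p0 ⊢ p0

Result: YES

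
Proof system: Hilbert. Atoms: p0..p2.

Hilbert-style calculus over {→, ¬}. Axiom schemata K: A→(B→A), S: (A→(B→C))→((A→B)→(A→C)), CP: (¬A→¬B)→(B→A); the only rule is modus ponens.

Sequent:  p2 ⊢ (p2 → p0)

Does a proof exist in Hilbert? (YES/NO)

Truth-table refutation:
  v=000: Γ:[p2=F] Δ:[(p2 → p0)=T] refutes=False
  v=001: Γ:[p2=T] Δ:[(p2 → p0)=F] refutes=True  ← countermodel

Result: NO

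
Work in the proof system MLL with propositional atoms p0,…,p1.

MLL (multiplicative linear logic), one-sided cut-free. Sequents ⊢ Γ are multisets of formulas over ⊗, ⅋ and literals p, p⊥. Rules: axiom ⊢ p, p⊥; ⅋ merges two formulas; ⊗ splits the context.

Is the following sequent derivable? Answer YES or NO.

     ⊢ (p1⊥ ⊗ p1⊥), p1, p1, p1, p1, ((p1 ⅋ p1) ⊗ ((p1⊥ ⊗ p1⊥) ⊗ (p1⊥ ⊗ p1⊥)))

Derivation (root first):
[⊗]  ⊢ (p1⊥ ⊗ p1⊥), p1, p1, p1, p1, ((p1 ⅋ p1) ⊗ ((p1⊥ ⊗ p1⊥) ⊗ (p1⊥ ⊗ p1⊥)))
  [⅋]  ⊢ (p1⊥ ⊗ p1⊥), (p1 ⅋ p1)
    [⊗]  ⊢ p1, p1, (p1⊥ ⊗ p1⊥)
      [Ax]  ⊢ p1, p1⊥
      [Ax]  ⊢ p1, p1⊥
  [⊗]  ⊢ p1, p1, p1, p1, ((p1⊥ ⊗ p1⊥) ⊗ (p1⊥ ⊗ p1⊥))
    [⊗]  ⊢ p1, p1, (p1⊥ ⊗ p1⊥)
      [Ax]  ⊢ p1, p1⊥
      [Ax]  ⊢ p1, p1⊥
    [⊗]  ⊢ p1, p1, (p1⊥ ⊗ p1⊥)
      [Ax]  ⊢ p1, p1⊥
      [Ax]  ⊢ p1, p1⊥

Result: YES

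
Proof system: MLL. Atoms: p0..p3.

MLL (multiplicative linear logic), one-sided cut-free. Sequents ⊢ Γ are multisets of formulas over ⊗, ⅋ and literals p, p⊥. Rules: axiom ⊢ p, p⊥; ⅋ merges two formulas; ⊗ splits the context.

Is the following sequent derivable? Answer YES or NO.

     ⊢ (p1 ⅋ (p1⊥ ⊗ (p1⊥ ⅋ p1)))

Derivation trace:
[⅋]  ⊢ (p1 ⅋ (p1⊥ ⊗ (p1⊥ ⅋ p1)))
  [⊗]  ⊢ p1, (p1⊥ ⊗ (p1⊥ ⅋ p1))
    [Ax]  ⊢ p1, p1⊥
    [⅋]  ⊢ (p1⊥ ⅋ p1)
      [Ax]  ⊢ p1, p1⊥

Result: YES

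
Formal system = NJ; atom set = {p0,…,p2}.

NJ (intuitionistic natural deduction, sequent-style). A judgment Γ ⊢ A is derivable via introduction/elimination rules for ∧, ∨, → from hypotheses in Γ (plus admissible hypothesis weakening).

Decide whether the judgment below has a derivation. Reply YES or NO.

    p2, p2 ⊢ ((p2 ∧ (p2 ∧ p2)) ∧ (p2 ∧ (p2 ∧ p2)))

Derivation (root first):
[Wk] p2, p2 ⊢ ((p2 ∧ (p2 ∧ p2)) ∧ (p2 ∧ (p2 ∧ p2)))
  [∧I] p2 ⊢ ((p2 ∧ (p2 ∧ p2)) ∧ (p2 ∧ (p2 ∧ p2)))
    [∧I] p2 ⊢ (p2 ∧ (p2 ∧ p2))
      [Ax] p2 ⊢ p2
      [∧I] p2 ⊢ (p2 ∧ p2)
        [Ax] p2 ⊢ p2
        [Ax] p2 ⊢ p2
    [∧I] p2 ⊢ (p2 ∧ (p2 ∧ p2))
      [Ax] p2 ⊢ p2
      [∧I] p2 ⊢ (p2 ∧ p2)
        [Ax] p2 ⊢ p2
        [Ax] p2 ⊢ p2

Result: YES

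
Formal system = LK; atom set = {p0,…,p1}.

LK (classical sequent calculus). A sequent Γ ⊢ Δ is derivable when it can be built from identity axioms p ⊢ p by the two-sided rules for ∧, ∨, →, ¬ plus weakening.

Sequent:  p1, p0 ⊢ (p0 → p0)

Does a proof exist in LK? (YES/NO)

Derivation (root first):
[WL] p1, p0 ⊢ (p0 → p0)
  [WL] p1 ⊢ (p0 → p0)
    [→R]  ⊢ (p0 → p0)
      [Ax] p0 ⊢ p0

Result: YES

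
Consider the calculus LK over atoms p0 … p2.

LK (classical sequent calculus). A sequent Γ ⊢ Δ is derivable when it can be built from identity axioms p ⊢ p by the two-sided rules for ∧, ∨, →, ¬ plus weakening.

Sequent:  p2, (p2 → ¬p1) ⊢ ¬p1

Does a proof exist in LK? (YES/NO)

Proof tree:
[¬R] p2, (p2 → ¬p1) ⊢ ¬p1
  [→L] p1, p2, (p2 → ¬p1) ⊢ 
    [WL] p2, p2 ⊢ p2
      [Ax] p2 ⊢ p2
    [¬L] p1, ¬p1 ⊢ 
      [Ax] p1 ⊢ p1

Result: YES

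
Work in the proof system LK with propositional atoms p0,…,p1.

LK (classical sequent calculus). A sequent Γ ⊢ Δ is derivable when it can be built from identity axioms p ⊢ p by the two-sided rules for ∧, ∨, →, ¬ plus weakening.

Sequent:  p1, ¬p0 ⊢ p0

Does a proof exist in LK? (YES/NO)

Truth-table refutation:
  v=00: Γ:[p1=F, ¬p0=T] Δ:[p0=F] refutes=False
  v=01: Γ:[p1=T, ¬p0=T] Δ:[p0=F] refutes=True  ← countermodel

Result: NO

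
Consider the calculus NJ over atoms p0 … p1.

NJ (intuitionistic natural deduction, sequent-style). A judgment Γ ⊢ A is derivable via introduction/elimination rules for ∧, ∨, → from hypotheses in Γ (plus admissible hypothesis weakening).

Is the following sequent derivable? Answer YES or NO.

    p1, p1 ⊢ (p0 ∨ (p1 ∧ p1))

Derivation (root first):
[∨I₂] p1, p1 ⊢ (p0 ∨ (p1 ∧ p1))
  [Wk] p1, p1 ⊢ (p1 ∧ p1)
    [∧I] p1 ⊢ (p1 ∧ p1)
      [Ax] p1 ⊢ p1
      [Ax] p1 ⊢ p1

Result: YES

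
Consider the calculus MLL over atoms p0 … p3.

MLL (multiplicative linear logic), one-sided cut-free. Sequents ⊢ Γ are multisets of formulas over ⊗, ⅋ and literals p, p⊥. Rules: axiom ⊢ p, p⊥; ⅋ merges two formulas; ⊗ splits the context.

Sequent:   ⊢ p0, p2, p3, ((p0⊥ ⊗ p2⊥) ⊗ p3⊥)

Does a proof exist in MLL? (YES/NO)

Derivation (root first):
[⊗]  ⊢ p0, p2, p3, ((p0⊥ ⊗ p2⊥) ⊗ p3⊥)
  [⊗]  ⊢ p0, p2, (p0⊥ ⊗ p2⊥)
    [Ax]  ⊢ p0, p0⊥
    [Ax]  ⊢ p2, p2⊥
  [Ax]  ⊢ p3, p3⊥

Result: YES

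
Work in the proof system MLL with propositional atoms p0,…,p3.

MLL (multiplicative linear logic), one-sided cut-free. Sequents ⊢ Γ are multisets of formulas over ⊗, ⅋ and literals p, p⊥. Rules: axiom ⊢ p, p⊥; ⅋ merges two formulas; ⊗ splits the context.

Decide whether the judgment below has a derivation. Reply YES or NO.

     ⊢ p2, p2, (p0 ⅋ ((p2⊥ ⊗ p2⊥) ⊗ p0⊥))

Proof tree:
[⅋]  ⊢ p2, p2, (p0 ⅋ ((p2⊥ ⊗ p2⊥) ⊗ p0⊥))
  [⊗]  ⊢ p2, p2, p0, ((p2⊥ ⊗ p2⊥) ⊗ p0⊥)
    [⊗]  ⊢ p2, p2, (p2⊥ ⊗ p2⊥)
      [Ax]  ⊢ p2, p2⊥
      [Ax]  ⊢ p2, p2⊥
    [Ax]  ⊢ p0, p0⊥

Result: YES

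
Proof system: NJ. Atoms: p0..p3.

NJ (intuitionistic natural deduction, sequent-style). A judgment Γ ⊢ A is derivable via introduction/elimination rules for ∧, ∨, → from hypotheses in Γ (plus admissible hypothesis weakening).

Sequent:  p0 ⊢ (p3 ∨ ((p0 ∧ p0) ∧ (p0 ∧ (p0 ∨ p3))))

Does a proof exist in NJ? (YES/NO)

Proof tree:
[∨I₂] p0 ⊢ (p3 ∨ ((p0 ∧ p0) ∧ (p0 ∧ (p0 ∨ p3))))
  [∧I] p0 ⊢ ((p0 ∧ p0) ∧ (p0 ∧ (p0 ∨ p3)))
    [∧I] p0 ⊢ (p0 ∧ p0)
      [Ax] p0 ⊢ p0
      [Ax] p0 ⊢ p0
    [∧I] p0 ⊢ (p0 ∧ (p0 ∨ p3))
      [Ax] p0 ⊢ p0
      [∨I₁] p0 ⊢ (p0 ∨ p3)
        [Ax] p0 ⊢ p0

Result: YES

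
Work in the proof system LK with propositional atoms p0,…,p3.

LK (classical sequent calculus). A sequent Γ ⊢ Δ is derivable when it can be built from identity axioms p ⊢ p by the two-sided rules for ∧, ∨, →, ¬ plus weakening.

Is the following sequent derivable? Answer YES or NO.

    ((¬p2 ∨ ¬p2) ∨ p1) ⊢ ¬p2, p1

Derivation (root first):
[∨L] ((¬p2 ∨ ¬p2) ∨ p1) ⊢ ¬p2, p1
  [∨L] (¬p2 ∨ ¬p2) ⊢ ¬p2
    [¬R] ¬p2 ⊢ ¬p2
      [¬L] p2, ¬p2 ⊢ 
        [Ax] p2 ⊢ p2
    [¬R] ¬p2 ⊢ ¬p2
      [¬L] p2, ¬p2 ⊢ 
        [Ax] p2 ⊢ p2
  [Ax] p1 ⊢ p1

Result: YES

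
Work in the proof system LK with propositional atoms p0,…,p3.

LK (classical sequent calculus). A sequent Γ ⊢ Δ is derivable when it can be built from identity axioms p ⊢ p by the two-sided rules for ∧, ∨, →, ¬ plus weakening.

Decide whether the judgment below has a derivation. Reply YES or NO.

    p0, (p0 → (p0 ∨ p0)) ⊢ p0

Derivation (root first):
[→L] p0, (p0 → (p0 ∨ p0)) ⊢ p0
  [Ax] p0 ⊢ p0
  [∨L] (p0 ∨ p0) ⊢ p0
    [Ax] p0 ⊢ p0
    [Ax] p0 ⊢ p0

Result: YES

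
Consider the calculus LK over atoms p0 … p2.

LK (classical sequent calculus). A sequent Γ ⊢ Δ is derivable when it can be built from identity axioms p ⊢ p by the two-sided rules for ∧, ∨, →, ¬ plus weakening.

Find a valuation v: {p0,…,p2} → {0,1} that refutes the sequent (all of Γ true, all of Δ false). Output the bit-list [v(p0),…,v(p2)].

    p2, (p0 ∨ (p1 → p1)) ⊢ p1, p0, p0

Truth-table refutation:
  v=000: Γ:[p2=F, (p0 ∨ (p1 → p1))=T] Δ:[p1=F, p0=F, p0=F] refutes=False
  v=001: Γ:[p2=T, (p0 ∨ (p1 → p1))=T] Δ:[p1=F, p0=F, p0=F] refutes=True  ← countermodel

Result: [0, 0, 1]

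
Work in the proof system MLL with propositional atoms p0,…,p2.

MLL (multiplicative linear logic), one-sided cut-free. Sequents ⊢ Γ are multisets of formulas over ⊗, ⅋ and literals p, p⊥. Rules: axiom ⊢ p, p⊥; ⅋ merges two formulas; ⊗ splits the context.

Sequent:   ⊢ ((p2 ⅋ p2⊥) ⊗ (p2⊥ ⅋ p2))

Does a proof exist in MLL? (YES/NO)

Proof tree:
[⊗]  ⊢ ((p2 ⅋ p2⊥) ⊗ (p2⊥ ⅋ p2))
  [⅋]  ⊢ (p2 ⅋ p2⊥)
    [Ax]  ⊢ p2, p2⊥
  [⅋]  ⊢ (p2⊥ ⅋ p2)
    [Ax]  ⊢ p2, p2⊥

Result: YES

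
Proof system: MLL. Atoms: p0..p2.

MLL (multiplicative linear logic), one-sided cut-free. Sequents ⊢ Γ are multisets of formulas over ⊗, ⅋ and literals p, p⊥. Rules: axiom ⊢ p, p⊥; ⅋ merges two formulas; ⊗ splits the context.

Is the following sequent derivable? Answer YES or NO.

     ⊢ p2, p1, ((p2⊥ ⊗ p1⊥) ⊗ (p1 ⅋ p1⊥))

Proof tree:
[⊗]  ⊢ p2, p1, ((p2⊥ ⊗ p1⊥) ⊗ (p1 ⅋ p1⊥))
  [⊗]  ⊢ p2, p1, (p2⊥ ⊗ p1⊥)
    [Ax]  ⊢ p2, p2⊥
    [Ax]  ⊢ p1, p1⊥
  [⅋]  ⊢ (p1 ⅋ p1⊥)
    [Ax]  ⊢ p1, p1⊥

Result: YES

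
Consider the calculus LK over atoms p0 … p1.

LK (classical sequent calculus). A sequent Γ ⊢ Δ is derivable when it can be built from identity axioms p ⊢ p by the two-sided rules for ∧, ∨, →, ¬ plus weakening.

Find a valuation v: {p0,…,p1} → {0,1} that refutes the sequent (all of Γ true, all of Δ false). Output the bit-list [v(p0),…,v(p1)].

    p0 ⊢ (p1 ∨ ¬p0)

Search for a countermodel by truth-table:
  v=00: Γ:[p0=F] Δ:[(p1 ∨ ¬p0)=T] refutes=False
  v=01: Γ:[p0=F] Δ:[(p1 ∨ ¬p0)=T] refutes=False
  v=10: Γ:[p0=T] Δ:[(p1 ∨ ¬p0)=F] refutes=True  ← countermodel

Result: [1, 0]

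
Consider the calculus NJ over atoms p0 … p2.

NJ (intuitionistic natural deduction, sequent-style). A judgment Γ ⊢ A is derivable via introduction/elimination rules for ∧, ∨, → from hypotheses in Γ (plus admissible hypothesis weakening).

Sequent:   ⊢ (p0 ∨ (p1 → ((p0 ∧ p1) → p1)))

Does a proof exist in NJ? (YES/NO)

Proof tree:
[∨I₂]  ⊢ (p0 ∨ (p1 → ((p0 ∧ p1) → p1)))
  [→I]  ⊢ (p1 → ((p0 ∧ p1) → p1))
    [→I] p1 ⊢ ((p0 ∧ p1) → p1)
      [Wk] p1, (p0 ∧ p1) ⊢ p1
        [Ax] p1 ⊢ p1

Result: YES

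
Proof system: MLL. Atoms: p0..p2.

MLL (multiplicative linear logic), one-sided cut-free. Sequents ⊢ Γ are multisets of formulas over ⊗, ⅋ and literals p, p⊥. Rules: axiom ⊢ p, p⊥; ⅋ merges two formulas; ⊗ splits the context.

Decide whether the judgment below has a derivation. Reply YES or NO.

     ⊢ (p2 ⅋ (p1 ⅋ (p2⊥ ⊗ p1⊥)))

Derivation (root first):
[⅋]  ⊢ (p2 ⅋ (p1 ⅋ (p2⊥ ⊗ p1⊥)))
  [⅋]  ⊢ p2, (p1 ⅋ (p2⊥ ⊗ p1⊥))
    [⊗]  ⊢ p2, p1, (p2⊥ ⊗ p1⊥)
      [Ax]  ⊢ p2, p2⊥
      [Ax]  ⊢ p1, p1⊥

Result: YES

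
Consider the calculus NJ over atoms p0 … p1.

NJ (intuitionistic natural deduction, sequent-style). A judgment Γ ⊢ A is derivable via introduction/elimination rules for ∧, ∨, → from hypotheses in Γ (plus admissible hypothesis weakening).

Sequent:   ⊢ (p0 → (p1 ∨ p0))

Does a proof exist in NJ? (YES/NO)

Derivation (root first):
[→I]  ⊢ (p0 → (p1 ∨ p0))
  [∨I₂] p0 ⊢ (p1 ∨ p0)
    [Ax] p0 ⊢ p0

Result: YES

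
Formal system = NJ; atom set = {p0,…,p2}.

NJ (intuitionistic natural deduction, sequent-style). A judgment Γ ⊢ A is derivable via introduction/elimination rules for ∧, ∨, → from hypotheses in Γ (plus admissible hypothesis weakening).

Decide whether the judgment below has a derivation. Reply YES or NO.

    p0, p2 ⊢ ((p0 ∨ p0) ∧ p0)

Proof tree:
[Wk] p0, p2 ⊢ ((p0 ∨ p0) ∧ p0)
  [∧I] p0 ⊢ ((p0 ∨ p0) ∧ p0)
    [∨I₂] p0 ⊢ (p0 ∨ p0)
      [Ax] p0 ⊢ p0
    [Ax] p0 ⊢ p0

Result: YES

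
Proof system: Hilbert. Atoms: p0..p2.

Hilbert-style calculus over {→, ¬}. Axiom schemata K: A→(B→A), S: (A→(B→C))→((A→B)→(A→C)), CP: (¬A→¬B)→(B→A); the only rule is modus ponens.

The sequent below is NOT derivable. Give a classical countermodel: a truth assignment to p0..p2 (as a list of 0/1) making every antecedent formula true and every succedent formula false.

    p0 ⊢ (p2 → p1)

Search for a countermodel by truth-table:
  v=000: Γ:[p0=F] Δ:[(p2 → p1)=T] refutes=False
  v=001: Γ:[p0=F] Δ:[(p2 → p1)=F] refutes=False
  v=010: Γ:[p0=F] Δ:[(p2 → p1)=T] refutes=False
  v=011: Γ:[p0=F] Δ:[(p2 → p1)=T] refutes=False
  v=100: Γ:[p0=T] Δ:[(p2 → p1)=T] refutes=False
  v=101: Γ:[p0=T] Δ:[(p2 → p1)=F] refutes=True  ← countermodel

Result: [1, 0, 1]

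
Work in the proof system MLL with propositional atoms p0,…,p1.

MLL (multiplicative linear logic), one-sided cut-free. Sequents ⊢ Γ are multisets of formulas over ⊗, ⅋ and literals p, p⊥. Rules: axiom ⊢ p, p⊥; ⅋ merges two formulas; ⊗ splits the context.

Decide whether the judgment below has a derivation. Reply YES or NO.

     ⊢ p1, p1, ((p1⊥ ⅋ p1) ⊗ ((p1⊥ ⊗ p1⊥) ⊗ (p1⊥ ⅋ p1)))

Derivation trace:
[⊗]  ⊢ p1, p1, ((p1⊥ ⅋ p1) ⊗ ((p1⊥ ⊗ p1⊥) ⊗ (p1⊥ ⅋ p1)))
  [⅋]  ⊢ (p1⊥ ⅋ p1)
    [Ax]  ⊢ p1, p1⊥
  [⊗]  ⊢ p1, p1, ((p1⊥ ⊗ p1⊥) ⊗ (p1⊥ ⅋ p1))
    [⊗]  ⊢ p1, p1, (p1⊥ ⊗ p1⊥)
      [Ax]  ⊢ p1, p1⊥
      [Ax]  ⊢ p1, p1⊥
    [⅋]  ⊢ (p1⊥ ⅋ p1)
      [Ax]  ⊢ p1, p1⊥

Result: YES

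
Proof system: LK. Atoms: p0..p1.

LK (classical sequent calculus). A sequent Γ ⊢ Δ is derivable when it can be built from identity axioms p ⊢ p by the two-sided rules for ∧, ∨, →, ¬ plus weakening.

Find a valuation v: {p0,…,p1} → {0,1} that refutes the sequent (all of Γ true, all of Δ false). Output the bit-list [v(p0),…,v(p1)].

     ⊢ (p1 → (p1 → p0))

Search for a countermodel by truth-table:
  v=00: Γ:[] Δ:[(p1 → (p1 → p0))=T] refutes=False
  v=01: Γ:[] Δ:[(p1 → (p1 → p0))=F] refutes=True  ← countermodel

Result: [0, 1]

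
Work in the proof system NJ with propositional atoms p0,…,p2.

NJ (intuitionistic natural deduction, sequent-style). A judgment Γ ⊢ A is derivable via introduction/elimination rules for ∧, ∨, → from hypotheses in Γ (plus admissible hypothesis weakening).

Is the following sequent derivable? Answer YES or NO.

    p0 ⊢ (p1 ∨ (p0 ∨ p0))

Derivation trace:
[∨I₂] p0 ⊢ (p1 ∨ (p0 ∨ p0))
  [∨I₁] p0 ⊢ (p0 ∨ p0)
    [Ax] p0 ⊢ p0

Result: YES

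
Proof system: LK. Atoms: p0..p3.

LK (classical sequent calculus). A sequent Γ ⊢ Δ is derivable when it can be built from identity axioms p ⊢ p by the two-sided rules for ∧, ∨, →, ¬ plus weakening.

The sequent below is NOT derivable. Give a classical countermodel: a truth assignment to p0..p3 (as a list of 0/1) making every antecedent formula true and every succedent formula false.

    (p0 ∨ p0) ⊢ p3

Truth-table refutation:
  v=0000: Γ:[(p0 ∨ p0)=F] Δ:[p3=F] refutes=False
  v=0001: Γ:[(p0 ∨ p0)=F] Δ:[p3=T] refutes=False
  v=0010: Γ:[(p0 ∨ p0)=F] Δ:[p3=F] refutes=False
  v=0011: Γ:[(p0 ∨ p0)=F] Δ:[p3=T] refutes=False
  v=0100: Γ:[(p0 ∨ p0)=F] Δ:[p3=F] refutes=False
  v=0101: Γ:[(p0 ∨ p0)=F] Δ:[p3=T] refutes=False
  v=0110: Γ:[(p0 ∨ p0)=F] Δ:[p3=F] refutes=False
  v=0111: Γ:[(p0 ∨ p0)=F] Δ:[p3=T] refutes=False
  v=1000: Γ:[(p0 ∨ p0)=T] Δ:[p3=F] refutes=True  ← countermodel

Result: [1, 0, 0, 0]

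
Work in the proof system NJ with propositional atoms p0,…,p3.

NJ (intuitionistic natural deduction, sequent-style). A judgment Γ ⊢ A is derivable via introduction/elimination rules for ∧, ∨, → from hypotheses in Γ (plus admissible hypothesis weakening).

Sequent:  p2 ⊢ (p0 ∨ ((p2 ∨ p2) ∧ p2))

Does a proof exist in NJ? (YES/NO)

Proof tree:
[∨I₂] p2 ⊢ (p0 ∨ ((p2 ∨ p2) ∧ p2))
  [∧I] p2 ⊢ ((p2 ∨ p2) ∧ p2)
    [∨I₂] p2 ⊢ (p2 ∨ p2)
      [Ax] p2 ⊢ p2
    [Ax] p2 ⊢ p2

Result: YES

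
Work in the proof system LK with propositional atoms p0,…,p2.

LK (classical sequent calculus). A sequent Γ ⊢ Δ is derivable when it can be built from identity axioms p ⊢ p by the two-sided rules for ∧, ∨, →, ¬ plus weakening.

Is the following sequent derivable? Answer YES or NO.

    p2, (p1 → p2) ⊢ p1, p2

Derivation (root first):
[→L] p2, (p1 → p2) ⊢ p1, p2
  [WR] p2 ⊢ p2, p1
    [Ax] p2 ⊢ p2
  [WR] p2 ⊢ p2, p1
    [Ax] p2 ⊢ p2

Result: YES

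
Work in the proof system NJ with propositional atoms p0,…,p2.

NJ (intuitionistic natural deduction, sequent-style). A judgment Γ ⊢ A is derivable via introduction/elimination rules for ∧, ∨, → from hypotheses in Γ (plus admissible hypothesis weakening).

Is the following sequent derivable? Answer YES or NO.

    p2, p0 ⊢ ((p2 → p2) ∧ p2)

Derivation trace:
[∧I] p2, p0 ⊢ ((p2 → p2) ∧ p2)
  [→I]  ⊢ (p2 → p2)
    [Ax] p2 ⊢ p2
  [Wk] p2, p0 ⊢ p2
    [Ax] p2 ⊢ p2

Result: YES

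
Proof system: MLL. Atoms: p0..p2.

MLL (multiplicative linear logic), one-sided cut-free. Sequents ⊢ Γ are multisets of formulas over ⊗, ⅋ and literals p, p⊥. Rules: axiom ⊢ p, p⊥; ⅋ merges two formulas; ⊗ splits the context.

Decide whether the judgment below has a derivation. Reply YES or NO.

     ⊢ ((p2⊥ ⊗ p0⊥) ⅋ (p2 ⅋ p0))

Derivation trace:
[⅋]  ⊢ ((p2⊥ ⊗ p0⊥) ⅋ (p2 ⅋ p0))
  [⅋]  ⊢ (p2⊥ ⊗ p0⊥), (p2 ⅋ p0)
    [⊗]  ⊢ p2, p0, (p2⊥ ⊗ p0⊥)
      [Ax]  ⊢ p2, p2⊥
      [Ax]  ⊢ p0, p0⊥

Result: YES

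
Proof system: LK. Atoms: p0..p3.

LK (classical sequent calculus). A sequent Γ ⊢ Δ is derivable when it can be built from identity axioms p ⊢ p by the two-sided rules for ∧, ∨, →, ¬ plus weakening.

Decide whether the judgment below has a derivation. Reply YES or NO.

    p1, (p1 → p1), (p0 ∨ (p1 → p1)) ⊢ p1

Proof tree:
[∨L] p1, (p1 → p1), (p0 ∨ (p1 → p1)) ⊢ p1
  [WL] p1, (p1 → p1), p0 ⊢ p1
    [→L] p1, (p1 → p1) ⊢ p1
      [Ax] p1 ⊢ p1
      [Ax] p1 ⊢ p1
  [→L] p1, (p1 → p1) ⊢ p1
    [Ax] p1 ⊢ p1
    [Ax] p1 ⊢ p1

Result: YES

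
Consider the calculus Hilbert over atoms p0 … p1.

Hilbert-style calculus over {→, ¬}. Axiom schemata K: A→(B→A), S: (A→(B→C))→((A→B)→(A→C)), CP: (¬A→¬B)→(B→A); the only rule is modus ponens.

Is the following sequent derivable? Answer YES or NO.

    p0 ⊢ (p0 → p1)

Enumerate valuations to refute Γ ⊢ Δ:
  v=00: Γ:[p0=F] Δ:[(p0 → p1)=T] refutes=False
  v=01: Γ:[p0=F] Δ:[(p0 → p1)=T] refutes=False
  v=10: Γ:[p0=T] Δ:[(p0 → p1)=F] refutes=True  ← countermodel

Result: NO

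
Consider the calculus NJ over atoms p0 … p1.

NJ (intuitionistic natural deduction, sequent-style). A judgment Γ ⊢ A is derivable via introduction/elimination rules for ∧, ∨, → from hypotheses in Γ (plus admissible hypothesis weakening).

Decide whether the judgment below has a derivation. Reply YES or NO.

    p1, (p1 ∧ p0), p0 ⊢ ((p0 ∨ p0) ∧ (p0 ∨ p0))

Derivation (root first):
[∧I] p1, (p1 ∧ p0), p0 ⊢ ((p0 ∨ p0) ∧ (p0 ∨ p0))
  [Wk] p0, p1, (p1 ∧ p0) ⊢ (p0 ∨ p0)
    [Wk] p0, p1 ⊢ (p0 ∨ p0)
      [∨I₂] p0 ⊢ (p0 ∨ p0)
        [Ax] p0 ⊢ p0
  [∨I₂] p0 ⊢ (p0 ∨ p0)
    [Ax] p0 ⊢ p0

Result: YES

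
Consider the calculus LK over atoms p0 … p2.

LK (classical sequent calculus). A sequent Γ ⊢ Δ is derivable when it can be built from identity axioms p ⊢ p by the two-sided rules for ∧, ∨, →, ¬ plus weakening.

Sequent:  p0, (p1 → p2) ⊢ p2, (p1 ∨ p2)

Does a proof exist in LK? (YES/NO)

Enumerate valuations to refute Γ ⊢ Δ:
  v=000: Γ:[p0=F, (p1 → p2)=T] Δ:[p2=F, (p1 ∨ p2)=F] refutes=False
  v=001: Γ:[p0=F, (p1 → p2)=T] Δ:[p2=T, (p1 ∨ p2)=T] refutes=False
  v=010: Γ:[p0=F, (p1 → p2)=F] Δ:[p2=F, (p1 ∨ p2)=T] refutes=False
  v=011: Γ:[p0=F, (p1 → p2)=T] Δ:[p2=T, (p1 ∨ p2)=T] refutes=False
  v=100: Γ:[p0=T, (p1 → p2)=T] Δ:[p2=F, (p1 ∨ p2)=F] refutes=True  ← countermodel

Result: NO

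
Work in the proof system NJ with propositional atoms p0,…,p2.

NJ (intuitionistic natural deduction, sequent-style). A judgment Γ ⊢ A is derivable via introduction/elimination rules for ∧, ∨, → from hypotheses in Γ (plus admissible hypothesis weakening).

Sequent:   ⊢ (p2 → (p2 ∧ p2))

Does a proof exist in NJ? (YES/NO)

Proof tree:
[→I]  ⊢ (p2 → (p2 ∧ p2))
  [∧I] p2 ⊢ (p2 ∧ p2)
    [Ax] p2 ⊢ p2
    [Ax] p2 ⊢ p2

Result: YES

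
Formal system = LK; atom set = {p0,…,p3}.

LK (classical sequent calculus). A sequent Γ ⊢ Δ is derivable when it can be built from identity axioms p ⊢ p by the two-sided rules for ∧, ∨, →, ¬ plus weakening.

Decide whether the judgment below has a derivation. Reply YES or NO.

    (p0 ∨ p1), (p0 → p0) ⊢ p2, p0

Enumerate valuations to refute Γ ⊢ Δ:
  v=0000: Γ:[(p0 ∨ p1)=F, (p0 → p0)=T] Δ:[p2=F, p0=F] refutes=False
  v=0001: Γ:[(p0 ∨ p1)=F, (p0 → p0)=T] Δ:[p2=F, p0=F] refutes=False
  v=0010: Γ:[(p0 ∨ p1)=F, (p0 → p0)=T] Δ:[p2=T, p0=F] refutes=False
  v=0011: Γ:[(p0 ∨ p1)=F, (p0 → p0)=T] Δ:[p2=T, p0=F] refutes=False
  v=0100: Γ:[(p0 ∨ p1)=T, (p0 → p0)=T] Δ:[p2=F, p0=F] refutes=True  ← countermodel

Result: NO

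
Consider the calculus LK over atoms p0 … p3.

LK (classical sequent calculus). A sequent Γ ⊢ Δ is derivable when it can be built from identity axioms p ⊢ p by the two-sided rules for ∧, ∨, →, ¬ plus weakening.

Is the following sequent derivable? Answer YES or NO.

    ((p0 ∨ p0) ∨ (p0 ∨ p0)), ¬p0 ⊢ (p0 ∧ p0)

Derivation (root first):
[¬L] ((p0 ∨ p0) ∨ (p0 ∨ p0)), ¬p0 ⊢ (p0 ∧ p0)
  [∨L] ((p0 ∨ p0) ∨ (p0 ∨ p0)) ⊢ (p0 ∧ p0), p0
    [∨L] (p0 ∨ p0) ⊢ (p0 ∧ p0), p0
      [∧R] p0 ⊢ (p0 ∧ p0)
        [Ax] p0 ⊢ p0
        [Ax] p0 ⊢ p0
      [Ax] p0 ⊢ p0
    [∨L] (p0 ∨ p0) ⊢ (p0 ∧ p0), p0
      [∧R] p0 ⊢ (p0 ∧ p0)
        [Ax] p0 ⊢ p0
        [Ax] p0 ⊢ p0
      [Ax] p0 ⊢ p0

Result: YES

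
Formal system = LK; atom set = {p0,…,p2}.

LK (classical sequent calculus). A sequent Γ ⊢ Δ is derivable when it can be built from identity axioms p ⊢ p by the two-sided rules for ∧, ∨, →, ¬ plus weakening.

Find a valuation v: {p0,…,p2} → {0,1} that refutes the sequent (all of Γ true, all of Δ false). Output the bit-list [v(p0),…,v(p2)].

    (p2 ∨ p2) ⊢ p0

Search for a countermodel by truth-table:
  v=000: Γ:[(p2 ∨ p2)=F] Δ:[p0=F] refutes=False
  v=001: Γ:[(p2 ∨ p2)=T] Δ:[p0=F] refutes=True  ← countermodel

Result: [0, 0, 1]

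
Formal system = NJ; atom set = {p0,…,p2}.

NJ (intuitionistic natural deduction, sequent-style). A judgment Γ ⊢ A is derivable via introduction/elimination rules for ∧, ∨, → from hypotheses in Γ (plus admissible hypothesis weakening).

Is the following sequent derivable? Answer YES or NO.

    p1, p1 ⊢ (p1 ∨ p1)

Derivation trace:
[∨I₁] p1, p1 ⊢ (p1 ∨ p1)
  [Wk] p1, p1 ⊢ p1
    [Ax] p1 ⊢ p1

Result: YES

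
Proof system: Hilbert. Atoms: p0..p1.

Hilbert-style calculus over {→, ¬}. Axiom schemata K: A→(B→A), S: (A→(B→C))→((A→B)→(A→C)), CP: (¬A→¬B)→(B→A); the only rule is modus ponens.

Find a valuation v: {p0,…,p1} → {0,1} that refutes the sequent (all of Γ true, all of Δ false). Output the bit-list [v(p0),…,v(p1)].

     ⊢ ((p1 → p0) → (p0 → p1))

Enumerate valuations to refute Γ ⊢ Δ:
  v=00: Γ:[] Δ:[((p1 → p0) → (p0 → p1))=T] refutes=False
  v=01: Γ:[] Δ:[((p1 → p0) → (p0 → p1))=T] refutes=False
  v=10: Γ:[] Δ:[((p1 → p0) → (p0 → p1))=F] refutes=True  ← countermodel

Result: [1, 0]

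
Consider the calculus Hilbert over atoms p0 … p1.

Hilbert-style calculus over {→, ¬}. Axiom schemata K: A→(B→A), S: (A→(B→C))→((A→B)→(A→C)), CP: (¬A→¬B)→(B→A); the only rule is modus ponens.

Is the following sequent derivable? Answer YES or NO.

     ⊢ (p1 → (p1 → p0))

Search for a countermodel by truth-table:
  v=00: Γ:[] Δ:[(p1 → (p1 → p0))=T] refutes=False
  v=01: Γ:[] Δ:[(p1 → (p1 → p0))=F] refutes=True  ← countermodel

Result: NO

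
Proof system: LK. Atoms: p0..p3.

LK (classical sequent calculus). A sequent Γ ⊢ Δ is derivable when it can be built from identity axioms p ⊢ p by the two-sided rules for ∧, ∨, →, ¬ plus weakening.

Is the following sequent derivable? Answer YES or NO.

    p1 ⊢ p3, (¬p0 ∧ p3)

Search for a countermodel by truth-table:
  v=0000: Γ:[p1=F] Δ:[p3=F, (¬p0 ∧ p3)=F] refutes=False
  v=0001: Γ:[p1=F] Δ:[p3=T, (¬p0 ∧ p3)=T] refutes=False
  v=0010: Γ:[p1=F] Δ:[p3=F, (¬p0 ∧ p3)=F] refutes=False
  v=0011: Γ:[p1=F] Δ:[p3=T, (¬p0 ∧ p3)=T] refutes=False
  v=0100: Γ:[p1=T] Δ:[p3=F, (¬p0 ∧ p3)=F] refutes=True  ← countermodel

Result: NO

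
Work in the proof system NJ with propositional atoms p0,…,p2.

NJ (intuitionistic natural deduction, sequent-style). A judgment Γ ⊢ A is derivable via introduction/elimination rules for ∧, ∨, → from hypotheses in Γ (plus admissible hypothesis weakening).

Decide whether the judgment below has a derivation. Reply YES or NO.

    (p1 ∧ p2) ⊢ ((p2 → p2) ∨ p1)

Derivation (root first):
[Wk] (p1 ∧ p2) ⊢ ((p2 → p2) ∨ p1)
  [∨I₁]  ⊢ ((p2 → p2) ∨ p1)
    [→I]  ⊢ (p2 → p2)
      [Ax] p2 ⊢ p2

Result: YES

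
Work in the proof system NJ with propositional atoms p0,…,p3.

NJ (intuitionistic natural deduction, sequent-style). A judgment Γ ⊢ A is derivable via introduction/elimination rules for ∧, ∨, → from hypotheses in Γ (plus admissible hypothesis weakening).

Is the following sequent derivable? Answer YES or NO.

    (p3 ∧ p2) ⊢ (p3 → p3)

Derivation (root first):
[Wk] (p3 ∧ p2) ⊢ (p3 → p3)
  [→I]  ⊢ (p3 → p3)
    [Ax] p3 ⊢ p3

Result: YES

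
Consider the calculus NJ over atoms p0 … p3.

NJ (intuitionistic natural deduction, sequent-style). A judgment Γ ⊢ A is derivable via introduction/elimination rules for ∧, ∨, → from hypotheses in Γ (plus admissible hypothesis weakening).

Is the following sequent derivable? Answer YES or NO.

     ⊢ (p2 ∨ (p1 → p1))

Derivation trace:
[∨I₂]  ⊢ (p2 ∨ (p1 → p1))
  [→I]  ⊢ (p1 → p1)
    [Ax] p1 ⊢ p1

Result: YES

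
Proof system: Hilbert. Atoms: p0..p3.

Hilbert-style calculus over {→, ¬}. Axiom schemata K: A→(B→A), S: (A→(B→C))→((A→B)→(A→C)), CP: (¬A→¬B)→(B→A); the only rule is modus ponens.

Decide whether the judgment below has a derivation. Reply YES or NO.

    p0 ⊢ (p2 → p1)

Search for a countermodel by truth-table:
  v=0000: Γ:[p0=F] Δ:[(p2 → p1)=T] refutes=False
  v=0001: Γ:[p0=F] Δ:[(p2 → p1)=T] refutes=False
  v=0010: Γ:[p0=F] Δ:[(p2 → p1)=F] refutes=False
  v=0011: Γ:[p0=F] Δ:[(p2 → p1)=F] refutes=False
  v=0100: Γ:[p0=F] Δ:[(p2 → p1)=T] refutes=False
  v=0101: Γ:[p0=F] Δ:[(p2 → p1)=T] refutes=False
  v=0110: Γ:[p0=F] Δ:[(p2 → p1)=T] refutes=False
  v=0111: Γ:[p0=F] Δ:[(p2 → p1)=T] refutes=False
  v=1000: Γ:[p0=T] Δ:[(p2 → p1)=T] refutes=False
  v=1001: Γ:[p0=T] Δ:[(p2 → p1)=T] refutes=False
  v=1010: Γ:[p0=T] Δ:[(p2 → p1)=F] refutes=True  ← countermodel

Result: NO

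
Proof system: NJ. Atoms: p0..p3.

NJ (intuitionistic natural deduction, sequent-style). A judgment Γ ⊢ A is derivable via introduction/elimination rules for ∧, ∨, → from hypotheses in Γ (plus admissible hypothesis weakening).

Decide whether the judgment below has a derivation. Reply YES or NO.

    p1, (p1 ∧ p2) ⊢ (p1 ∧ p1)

Proof tree:
[Wk] p1, (p1 ∧ p2) ⊢ (p1 ∧ p1)
  [∧I] p1 ⊢ (p1 ∧ p1)
    [Ax] p1 ⊢ p1
    [Ax] p1 ⊢ p1

Result: YES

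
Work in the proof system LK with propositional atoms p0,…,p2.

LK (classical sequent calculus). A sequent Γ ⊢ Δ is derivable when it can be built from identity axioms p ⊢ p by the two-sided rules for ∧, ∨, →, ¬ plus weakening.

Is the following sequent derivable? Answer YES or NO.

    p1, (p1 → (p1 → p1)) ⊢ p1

Proof tree:
[→L] p1, (p1 → (p1 → p1)) ⊢ p1
  [Ax] p1 ⊢ p1
  [→L] p1, (p1 → p1) ⊢ p1
    [Ax] p1 ⊢ p1
    [Ax] p1 ⊢ p1

Result: YES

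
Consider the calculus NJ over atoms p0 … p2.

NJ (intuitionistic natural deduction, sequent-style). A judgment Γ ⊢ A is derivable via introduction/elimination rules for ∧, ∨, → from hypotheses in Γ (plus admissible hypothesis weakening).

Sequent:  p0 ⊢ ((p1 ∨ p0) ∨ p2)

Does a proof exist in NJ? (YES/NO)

Proof tree:
[∨I₁] p0 ⊢ ((p1 ∨ p0) ∨ p2)
  [∨I₂] p0 ⊢ (p1 ∨ p0)
    [Ax] p0 ⊢ p0

Result: YES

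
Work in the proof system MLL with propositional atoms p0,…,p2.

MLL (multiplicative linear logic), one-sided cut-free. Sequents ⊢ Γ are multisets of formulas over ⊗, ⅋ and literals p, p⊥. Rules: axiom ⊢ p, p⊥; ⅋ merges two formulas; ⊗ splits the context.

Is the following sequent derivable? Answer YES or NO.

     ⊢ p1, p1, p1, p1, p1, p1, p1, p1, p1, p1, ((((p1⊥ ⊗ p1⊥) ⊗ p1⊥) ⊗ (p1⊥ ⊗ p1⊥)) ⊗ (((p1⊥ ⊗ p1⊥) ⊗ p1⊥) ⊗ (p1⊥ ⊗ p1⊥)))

Proof tree:
[⊗]  ⊢ p1, p1, p1, p1, p1, p1, p1, p1, p1, p1, ((((p1⊥ ⊗ p1⊥) ⊗ p1⊥) ⊗ (p1⊥ ⊗ p1⊥)) ⊗ (((p1⊥ ⊗ p1⊥) ⊗ p1⊥) ⊗ (p1⊥ ⊗ p1⊥)))
  [⊗]  ⊢ p1, p1, p1, p1, p1, (((p1⊥ ⊗ p1⊥) ⊗ p1⊥) ⊗ (p1⊥ ⊗ p1⊥))
    [⊗]  ⊢ p1, p1, p1, ((p1⊥ ⊗ p1⊥) ⊗ p1⊥)
      [⊗]  ⊢ p1, p1, (p1⊥ ⊗ p1⊥)
        [Ax]  ⊢ p1, p1⊥
        [Ax]  ⊢ p1, p1⊥
      [Ax]  ⊢ p1, p1⊥
    [⊗]  ⊢ p1, p1, (p1⊥ ⊗ p1⊥)
      [Ax]  ⊢ p1, p1⊥
      [Ax]  ⊢ p1, p1⊥
  [⊗]  ⊢ p1, p1, p1, p1, p1, (((p1⊥ ⊗ p1⊥) ⊗ p1⊥) ⊗ (p1⊥ ⊗ p1⊥))
    [⊗]  ⊢ p1, p1, p1, ((p1⊥ ⊗ p1⊥) ⊗ p1⊥)
      [⊗]  ⊢ p1, p1, (p1⊥ ⊗ p1⊥)
        [Ax]  ⊢ p1, p1⊥
        [Ax]  ⊢ p1, p1⊥
      [Ax]  ⊢ p1, p1⊥
    [⊗]  ⊢ p1, p1, (p1⊥ ⊗ p1⊥)
      [Ax]  ⊢ p1, p1⊥
      [Ax]  ⊢ p1, p1⊥

Result: YES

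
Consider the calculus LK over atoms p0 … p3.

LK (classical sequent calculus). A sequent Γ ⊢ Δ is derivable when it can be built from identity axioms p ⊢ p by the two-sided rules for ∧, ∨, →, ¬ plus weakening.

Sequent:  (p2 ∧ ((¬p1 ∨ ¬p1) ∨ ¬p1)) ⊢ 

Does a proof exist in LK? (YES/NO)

Enumerate valuations to refute Γ ⊢ Δ:
  v=0000: Γ:[(p2 ∧ ((¬p1 ∨ ¬p1) ∨ ¬p1))=F] Δ:[] refutes=False
  v=0001: Γ:[(p2 ∧ ((¬p1 ∨ ¬p1) ∨ ¬p1))=F] Δ:[] refutes=False
  v=0010: Γ:[(p2 ∧ ((¬p1 ∨ ¬p1) ∨ ¬p1))=T] Δ:[] refutes=True  ← countermodel

Result: NO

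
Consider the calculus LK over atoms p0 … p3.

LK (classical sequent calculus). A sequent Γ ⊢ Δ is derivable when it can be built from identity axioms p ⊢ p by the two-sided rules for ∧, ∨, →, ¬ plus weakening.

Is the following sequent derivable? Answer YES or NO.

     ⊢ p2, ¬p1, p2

Search for a countermodel by truth-table:
  v=0000: Γ:[] Δ:[p2=F, ¬p1=T, p2=F] refutes=False
  v=0001: Γ:[] Δ:[p2=F, ¬p1=T, p2=F] refutes=False
  v=0010: Γ:[] Δ:[p2=T, ¬p1=T, p2=T] refutes=False
  v=0011: Γ:[] Δ:[p2=T, ¬p1=T, p2=T] refutes=False
  v=0100: Γ:[] Δ:[p2=F, ¬p1=F, p2=F] refutes=True  ← countermodel

Result: NO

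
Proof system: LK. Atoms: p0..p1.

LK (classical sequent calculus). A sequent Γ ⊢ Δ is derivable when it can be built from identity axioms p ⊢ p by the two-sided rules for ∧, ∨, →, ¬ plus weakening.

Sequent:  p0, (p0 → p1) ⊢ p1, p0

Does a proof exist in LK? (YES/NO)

Proof tree:
[→L] p0, (p0 → p1) ⊢ p1, p0
  [WR] p0 ⊢ p0, p0, p0
    [WR] p0 ⊢ p0, p0
      [Ax] p0 ⊢ p0
  [Ax] p1 ⊢ p1

Result: YES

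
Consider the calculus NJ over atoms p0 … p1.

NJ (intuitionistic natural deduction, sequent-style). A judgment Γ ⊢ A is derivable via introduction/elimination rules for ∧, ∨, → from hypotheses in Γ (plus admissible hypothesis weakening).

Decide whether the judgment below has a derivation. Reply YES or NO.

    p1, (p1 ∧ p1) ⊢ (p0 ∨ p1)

Derivation trace:
[Wk] p1, (p1 ∧ p1) ⊢ (p0 ∨ p1)
  [∨I₂] p1 ⊢ (p0 ∨ p1)
    [Ax] p1 ⊢ p1

Result: YES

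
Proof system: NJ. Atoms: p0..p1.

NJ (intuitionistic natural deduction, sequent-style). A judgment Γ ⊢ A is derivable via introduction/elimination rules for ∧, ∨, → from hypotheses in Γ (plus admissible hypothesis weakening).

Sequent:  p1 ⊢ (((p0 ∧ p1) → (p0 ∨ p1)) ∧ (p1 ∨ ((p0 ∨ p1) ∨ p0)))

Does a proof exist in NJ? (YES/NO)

Derivation (root first):
[∧I] p1 ⊢ (((p0 ∧ p1) → (p0 ∨ p1)) ∧ (p1 ∨ ((p0 ∨ p1) ∨ p0)))
  [→I] p1 ⊢ ((p0 ∧ p1) → (p0 ∨ p1))
    [Wk] p1, (p0 ∧ p1) ⊢ (p0 ∨ p1)
      [∨I₂] p1 ⊢ (p0 ∨ p1)
        [Ax] p1 ⊢ p1
  [∨I₂] p1 ⊢ (p1 ∨ ((p0 ∨ p1) ∨ p0))
    [∨I₁] p1 ⊢ ((p0 ∨ p1) ∨ p0)
      [∨I₂] p1 ⊢ (p0 ∨ p1)
        [Ax] p1 ⊢ p1

Result: YES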